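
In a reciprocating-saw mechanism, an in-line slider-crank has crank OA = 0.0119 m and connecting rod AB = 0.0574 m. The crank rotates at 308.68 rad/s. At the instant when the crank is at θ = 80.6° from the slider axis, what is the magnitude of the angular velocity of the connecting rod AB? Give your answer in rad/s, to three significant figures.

10.7

ω = 308.7 rad/s
The rod makes angle φ with the slider axis where L sinφ = r sinθ; differentiating, L cosφ·φ̇ = r ω cosθ.
L cosφ = √(L² − r² sin²θ) = 0.056187 m.
|ω_rod| = r ω |cosθ| / √(L² − r² sin²θ) = 0.0119·308.7·0.16333/0.056187 = 10.678 rad/s.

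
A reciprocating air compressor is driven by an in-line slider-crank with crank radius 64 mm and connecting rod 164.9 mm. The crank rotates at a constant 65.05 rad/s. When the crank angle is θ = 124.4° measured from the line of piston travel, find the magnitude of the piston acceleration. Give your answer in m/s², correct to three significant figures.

189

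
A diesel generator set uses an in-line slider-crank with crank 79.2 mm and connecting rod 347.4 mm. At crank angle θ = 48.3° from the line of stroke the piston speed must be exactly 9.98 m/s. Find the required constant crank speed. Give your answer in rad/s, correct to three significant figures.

146

For an in-line slider-crank, |v_piston| = rω|sinθ|·[1 + r cosθ/√(L² − r² sin²θ)].
With r = 0.0792 m, L = 0.3474 m, θ = 48.3°: the bracketed kinematic factor |dx/dθ| = 0.068235 m.
ω = v/|dx/dθ| = 9.98/0.068235 = 146.26 rad/s.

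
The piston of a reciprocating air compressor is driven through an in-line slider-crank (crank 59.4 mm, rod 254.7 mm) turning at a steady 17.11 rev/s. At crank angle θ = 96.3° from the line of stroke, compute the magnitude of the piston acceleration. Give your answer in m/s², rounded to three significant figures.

ω = 2π·17.1 = 107.5 rad/s
x(θ) = r cosθ + √(L² − r² sin²θ); with ω constant, a = ω²·d²x/dθ².
d²x/dθ² = −r cosθ − r²(cos2θ)/√u − r⁴ sin²2θ/(4u^{3/2}),  u = L² − r² sin²θ = 0.0613862 m².
Substituting r = 0.0594 m, L = 0.2547 m, θ = 96.3°: d²x/dθ² = +0.020406 m.
a = ω²·d²x/dθ² = (107.5)²·(+0.020406) = +235.84 m/s²;  |a| = 235.84 m/s².

236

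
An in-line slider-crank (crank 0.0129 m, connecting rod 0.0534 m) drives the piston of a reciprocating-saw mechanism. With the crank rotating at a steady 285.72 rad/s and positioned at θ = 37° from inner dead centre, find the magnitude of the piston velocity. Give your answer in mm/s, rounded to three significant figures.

2650

ω = 285.7 rad/s
For an in-line slider-crank, x = r cosθ + √(L² − r² sin²θ), so v = −rω sinθ·[1 + r cosθ/√(L² − r² sin²θ)].
With r = 0.0129 m, L = 0.0534 m, θ = 37°: √(L² − r² sin²θ) = 0.052833 m.
v = −0.0129·285.7·0.60182·[1 + 0.0129·0.79864/0.052833] = -2.6507 m/s.
|v| = 2.6507 m/s = 2650.7 mm/s.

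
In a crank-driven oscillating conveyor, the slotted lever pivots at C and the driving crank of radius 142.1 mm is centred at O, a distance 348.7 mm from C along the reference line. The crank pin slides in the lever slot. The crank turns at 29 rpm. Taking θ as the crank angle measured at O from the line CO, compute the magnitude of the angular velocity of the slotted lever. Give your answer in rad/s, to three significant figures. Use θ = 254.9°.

ω = 3.037 rad/s (from 29 rpm).
Crank pin A relative to C: A = (d + r cosθ, r sinθ); lever angle φ = atan2(r sinθ, d + r cosθ).
Differentiating tanφ: φ̇ = rω(d cosθ + r)/(d² + r² + 2dr cosθ).
d² + r² + 2dr cosθ = |CA|² = 0.115968 m²;  d cosθ + r = +0.051262 m.
|ω_lever| = |0.1421·3.037·+0.051262| / 0.115968 = 0.19076 rad/s.

0.191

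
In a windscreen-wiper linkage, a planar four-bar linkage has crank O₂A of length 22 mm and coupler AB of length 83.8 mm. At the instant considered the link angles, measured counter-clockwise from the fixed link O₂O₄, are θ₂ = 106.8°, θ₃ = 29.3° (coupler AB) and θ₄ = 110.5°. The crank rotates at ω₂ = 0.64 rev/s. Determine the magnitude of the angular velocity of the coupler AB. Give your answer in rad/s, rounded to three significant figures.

ω₂ = 4.021 rad/s (from 0.64 rev/s).
Differentiating the loop-closure r₂e^{iθ₂}+r₃e^{iθ₃}=r₁+r₄e^{iθ₄} gives r₂ω₂e^{iθ₂}+r₃ω₃e^{iθ₃}=r₄ω₄e^{iθ₄}.
Eliminating the other unknown: ω₃ = r₂ω₂ sin(θ₄−θ₂) / [r₃ sin(θ₃−θ₄)].
Numerator sine = +0.06453; denominator sine = -0.98823.
Result = 0.022·4.021·(+0.06453) / (0.0838·(-0.98823)) = -0.068938 rad/s; magnitude 0.068938 rad/s.

0.0689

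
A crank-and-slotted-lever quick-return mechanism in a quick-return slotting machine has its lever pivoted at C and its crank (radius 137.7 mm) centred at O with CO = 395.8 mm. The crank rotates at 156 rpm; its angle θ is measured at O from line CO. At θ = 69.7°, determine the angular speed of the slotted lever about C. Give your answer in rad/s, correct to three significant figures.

ω = 16.34 rad/s (from 156 rpm).
Crank pin A relative to C: A = (d + r cosθ, r sinθ); lever angle φ = atan2(r sinθ, d + r cosθ).
Differentiating tanφ: φ̇ = rω(d cosθ + r)/(d² + r² + 2dr cosθ).
d² + r² + 2dr cosθ = |CA|² = 0.213436 m²;  d cosθ + r = +0.27502 m.
|ω_lever| = |0.1377·16.34·+0.27502| / 0.213436 = 2.8985 rad/s.

2.90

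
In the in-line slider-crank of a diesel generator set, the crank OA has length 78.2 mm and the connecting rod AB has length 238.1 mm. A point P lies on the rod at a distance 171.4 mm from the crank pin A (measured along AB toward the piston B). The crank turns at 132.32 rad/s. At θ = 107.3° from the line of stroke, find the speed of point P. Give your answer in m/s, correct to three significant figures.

9.19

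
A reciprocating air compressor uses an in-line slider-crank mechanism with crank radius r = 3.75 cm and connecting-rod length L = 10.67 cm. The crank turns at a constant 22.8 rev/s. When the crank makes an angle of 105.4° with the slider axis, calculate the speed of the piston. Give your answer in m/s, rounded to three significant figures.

4.67

ω = 2π·22.8 = 143.3 rad/s
For an in-line slider-crank, x = r cosθ + √(L² − r² sin²θ), so v = −rω sinθ·[1 + r cosθ/√(L² − r² sin²θ)].
With r = 0.0375 m, L = 0.1067 m, θ = 105.4°: √(L² − r² sin²θ) = 0.10039 m.
v = −0.0375·143.3·0.96410·[1 + 0.0375·-0.26556/0.10039] = -4.6655 m/s.
|v| = 4.6655 m/s.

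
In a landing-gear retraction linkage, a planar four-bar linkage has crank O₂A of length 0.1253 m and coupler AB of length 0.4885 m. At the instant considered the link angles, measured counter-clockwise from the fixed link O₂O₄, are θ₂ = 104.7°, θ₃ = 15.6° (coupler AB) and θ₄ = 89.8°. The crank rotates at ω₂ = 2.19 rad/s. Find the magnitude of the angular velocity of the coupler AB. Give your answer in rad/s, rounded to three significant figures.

0.150

ω₂ = 2.19 rad/s
Differentiating the loop-closure r₂e^{iθ₂}+r₃e^{iθ₃}=r₁+r₄e^{iθ₄} gives r₂ω₂e^{iθ₂}+r₃ω₃e^{iθ₃}=r₄ω₄e^{iθ₄}.
Eliminating the other unknown: ω₃ = r₂ω₂ sin(θ₄−θ₂) / [r₃ sin(θ₃−θ₄)].
Numerator sine = -0.25713; denominator sine = -0.96222.
Result = 0.1253·2.19·(-0.25713) / (0.4885·(-0.96222)) = +0.15011 rad/s; magnitude 0.15011 rad/s.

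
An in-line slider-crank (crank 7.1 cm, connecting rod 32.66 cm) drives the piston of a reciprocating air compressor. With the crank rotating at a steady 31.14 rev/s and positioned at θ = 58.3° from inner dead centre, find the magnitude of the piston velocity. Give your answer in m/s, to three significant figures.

13.2

ω = 2π·31.1 = 195.7 rad/s
For an in-line slider-crank, x = r cosθ + √(L² − r² sin²θ), so v = −rω sinθ·[1 + r cosθ/√(L² − r² sin²θ)].
With r = 0.071 m, L = 0.3266 m, θ = 58.3°: √(L² − r² sin²θ) = 0.32096 m.
v = −0.071·195.7·0.85081·[1 + 0.071·0.52547/0.32096] = -13.193 m/s.
|v| = 13.193 m/s.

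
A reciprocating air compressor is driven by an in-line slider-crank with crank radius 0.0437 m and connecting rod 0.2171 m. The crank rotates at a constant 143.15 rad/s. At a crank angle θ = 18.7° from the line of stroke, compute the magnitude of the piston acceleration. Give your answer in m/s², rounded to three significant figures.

ω = 143.2 rad/s
x(θ) = r cosθ + √(L² − r² sin²θ); with ω constant, a = ω²·d²x/dθ².
d²x/dθ² = −r cosθ − r²(cos2θ)/√u − r⁴ sin²2θ/(4u^{3/2}),  u = L² − r² sin²θ = 0.0469361 m².
Substituting r = 0.0437 m, L = 0.2171 m, θ = 18.7°: d²x/dθ² = -0.048429 m.
a = ω²·d²x/dθ² = (143.2)²·(-0.048429) = -992.4 m/s²;  |a| = 992.4 m/s².

992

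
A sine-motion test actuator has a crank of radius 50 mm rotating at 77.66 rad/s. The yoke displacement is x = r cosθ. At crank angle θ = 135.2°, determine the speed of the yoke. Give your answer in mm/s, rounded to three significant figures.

ω = 77.66 rad/s
x = r cosθ ⇒ ẋ = −rω sinθ.
|v| = rω|sinθ| = 0.05·77.66·|sin 135.2°| = 2.7361 m/s = 2736.1 mm/s.

2740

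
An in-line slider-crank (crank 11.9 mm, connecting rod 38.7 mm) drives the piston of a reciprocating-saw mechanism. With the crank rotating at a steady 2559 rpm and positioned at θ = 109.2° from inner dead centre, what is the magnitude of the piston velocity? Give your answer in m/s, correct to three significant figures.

ω = 2π·2559/60 = 268 rad/s
For an in-line slider-crank, x = r cosθ + √(L² − r² sin²θ), so v = −rω sinθ·[1 + r cosθ/√(L² − r² sin²θ)].
With r = 0.0119 m, L = 0.0387 m, θ = 109.2°: √(L² − r² sin²θ) = 0.037032 m.
v = −0.0119·268·0.94438·[1 + 0.0119·-0.32887/0.037032] = -2.6933 m/s.
|v| = 2.6933 m/s.

2.69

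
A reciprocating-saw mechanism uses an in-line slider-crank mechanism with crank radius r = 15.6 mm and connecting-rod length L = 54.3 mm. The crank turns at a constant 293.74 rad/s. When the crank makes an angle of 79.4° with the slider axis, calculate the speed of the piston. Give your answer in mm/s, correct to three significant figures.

4750

ω = 293.7 rad/s
For an in-line slider-crank, x = r cosθ + √(L² − r² sin²θ), so v = −rω sinθ·[1 + r cosθ/√(L² − r² sin²θ)].
With r = 0.0156 m, L = 0.0543 m, θ = 79.4°: √(L² − r² sin²θ) = 0.05209 m.
v = −0.0156·293.7·0.98294·[1 + 0.0156·0.18395/0.05209] = -4.7523 m/s.
|v| = 4.7523 m/s = 4752.3 mm/s.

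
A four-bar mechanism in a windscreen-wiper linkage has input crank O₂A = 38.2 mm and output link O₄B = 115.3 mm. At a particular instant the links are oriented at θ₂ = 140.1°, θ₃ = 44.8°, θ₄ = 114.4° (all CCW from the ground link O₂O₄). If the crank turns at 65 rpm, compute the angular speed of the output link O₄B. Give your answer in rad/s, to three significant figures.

ω₂ = 6.807 rad/s (from 65 rpm).
Differentiating the loop-closure r₂e^{iθ₂}+r₃e^{iθ₃}=r₁+r₄e^{iθ₄} gives r₂ω₂e^{iθ₂}+r₃ω₃e^{iθ₃}=r₄ω₄e^{iθ₄}.
Eliminating the other unknown: ω₄ = r₂ω₂ sin(θ₂−θ₃) / [r₄ sin(θ₄−θ₃)].
Numerator sine = +0.99572; denominator sine = +0.93728.
Result = 0.0382·6.807·(+0.99572) / (0.1153·(+0.93728)) = +2.3958 rad/s; magnitude 2.3958 rad/s.

2.40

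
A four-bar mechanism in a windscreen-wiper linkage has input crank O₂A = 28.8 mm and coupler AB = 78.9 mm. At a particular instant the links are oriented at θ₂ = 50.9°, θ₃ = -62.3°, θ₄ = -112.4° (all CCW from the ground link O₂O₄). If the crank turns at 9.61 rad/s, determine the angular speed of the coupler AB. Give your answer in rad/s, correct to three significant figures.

1.31

ω₂ = 9.61 rad/s
Differentiating the loop-closure r₂e^{iθ₂}+r₃e^{iθ₃}=r₁+r₄e^{iθ₄} gives r₂ω₂e^{iθ₂}+r₃ω₃e^{iθ₃}=r₄ω₄e^{iθ₄}.
Eliminating the other unknown: ω₃ = r₂ω₂ sin(θ₄−θ₂) / [r₃ sin(θ₃−θ₄)].
Numerator sine = -0.28736; denominator sine = +0.76717.
Result = 0.0288·9.61·(-0.28736) / (0.0789·(+0.76717)) = -1.3139 rad/s; magnitude 1.3139 rad/s.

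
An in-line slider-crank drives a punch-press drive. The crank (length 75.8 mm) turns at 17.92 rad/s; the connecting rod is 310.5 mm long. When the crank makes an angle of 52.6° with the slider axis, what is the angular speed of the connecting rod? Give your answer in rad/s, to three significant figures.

2.71

ω = 17.92 rad/s
The rod makes angle φ with the slider axis where L sinφ = r sinθ; differentiating, L cosφ·φ̇ = r ω cosθ.
L cosφ = √(L² − r² sin²θ) = 0.30461 m.
|ω_rod| = r ω |cosθ| / √(L² − r² sin²θ) = 0.0758·17.92·0.60738/0.30461 = 2.7085 rad/s.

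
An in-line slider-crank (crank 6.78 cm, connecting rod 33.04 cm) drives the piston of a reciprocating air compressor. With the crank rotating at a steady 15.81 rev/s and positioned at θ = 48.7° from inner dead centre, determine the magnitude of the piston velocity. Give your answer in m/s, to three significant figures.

5.75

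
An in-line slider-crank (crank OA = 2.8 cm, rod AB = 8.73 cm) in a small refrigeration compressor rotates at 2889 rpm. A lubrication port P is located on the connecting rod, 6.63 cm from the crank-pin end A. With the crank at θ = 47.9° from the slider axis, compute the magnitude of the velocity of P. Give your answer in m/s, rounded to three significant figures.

7.47

ω = 302.5 rad/s.  Crank-pin speed |V_A| = rω = 8.471 m/s, perpendicular to OA.
Rod angle: sinφ = −(r/L) sinθ ⇒ φ = -13.767°; ω_rod = −rω cosθ/√(L²−r²sin²θ) = -66.978 rad/s.
V_P = V_A + ω_rod × AP, with AP = 0.0663 m along the rod.
Components: V_Px = −rω sinθ − a·ω_rod·sinφ = -7.342 m/s;  V_Py = rω cosθ + a·ω_rod·cosφ = +1.3661 m/s.
|V_P| = √(V_Px² + V_Py²) = 7.468 m/s.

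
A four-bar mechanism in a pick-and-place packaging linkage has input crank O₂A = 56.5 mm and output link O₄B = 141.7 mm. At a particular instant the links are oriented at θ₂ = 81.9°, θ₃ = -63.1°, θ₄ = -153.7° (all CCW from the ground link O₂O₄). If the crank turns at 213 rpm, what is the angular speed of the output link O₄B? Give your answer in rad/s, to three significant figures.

ω₂ = 22.31 rad/s (from 213 rpm).
Differentiating the loop-closure r₂e^{iθ₂}+r₃e^{iθ₃}=r₁+r₄e^{iθ₄} gives r₂ω₂e^{iθ₂}+r₃ω₃e^{iθ₃}=r₄ω₄e^{iθ₄}.
Eliminating the other unknown: ω₄ = r₂ω₂ sin(θ₂−θ₃) / [r₄ sin(θ₄−θ₃)].
Numerator sine = +0.57358; denominator sine = -0.99995.
Result = 0.0565·22.31·(+0.57358) / (0.1417·(-0.99995)) = -5.1015 rad/s; magnitude 5.1015 rad/s.

5.10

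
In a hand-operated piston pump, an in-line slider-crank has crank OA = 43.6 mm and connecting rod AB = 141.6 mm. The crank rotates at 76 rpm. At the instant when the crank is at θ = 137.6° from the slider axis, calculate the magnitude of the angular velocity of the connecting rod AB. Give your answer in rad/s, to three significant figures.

1.85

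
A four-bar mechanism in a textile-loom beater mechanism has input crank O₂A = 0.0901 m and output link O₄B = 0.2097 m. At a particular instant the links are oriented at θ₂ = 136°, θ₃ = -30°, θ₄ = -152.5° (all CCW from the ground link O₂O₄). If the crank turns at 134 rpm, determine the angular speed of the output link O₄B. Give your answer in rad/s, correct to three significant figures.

ω₂ = 14.03 rad/s (from 134 rpm).
Differentiating the loop-closure r₂e^{iθ₂}+r₃e^{iθ₃}=r₁+r₄e^{iθ₄} gives r₂ω₂e^{iθ₂}+r₃ω₃e^{iθ₃}=r₄ω₄e^{iθ₄}.
Eliminating the other unknown: ω₄ = r₂ω₂ sin(θ₂−θ₃) / [r₄ sin(θ₄−θ₃)].
Numerator sine = +0.24192; denominator sine = -0.84339.
Result = 0.0901·14.03·(+0.24192) / (0.2097·(-0.84339)) = -1.7294 rad/s; magnitude 1.7294 rad/s.

1.73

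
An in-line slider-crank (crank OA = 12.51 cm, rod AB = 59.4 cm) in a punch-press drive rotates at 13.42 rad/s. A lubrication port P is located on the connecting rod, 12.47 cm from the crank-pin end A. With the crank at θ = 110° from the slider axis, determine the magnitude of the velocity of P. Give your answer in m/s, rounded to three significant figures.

ω = 13.42 rad/s.  Crank-pin speed |V_A| = rω = 1.6788 m/s, perpendicular to OA.
Rod angle: sinφ = −(r/L) sinθ ⇒ φ = -11.414°; ω_rod = −rω cosθ/√(L²−r²sin²θ) = +0.98617 rad/s.
V_P = V_A + ω_rod × AP, with AP = 0.1247 m along the rod.
Components: V_Px = −rω sinθ − a·ω_rod·sinφ = -1.5533 m/s;  V_Py = rω cosθ + a·ω_rod·cosφ = -0.45365 m/s.
|V_P| = √(V_Px² + V_Py²) = 1.6182 m/s.

1.62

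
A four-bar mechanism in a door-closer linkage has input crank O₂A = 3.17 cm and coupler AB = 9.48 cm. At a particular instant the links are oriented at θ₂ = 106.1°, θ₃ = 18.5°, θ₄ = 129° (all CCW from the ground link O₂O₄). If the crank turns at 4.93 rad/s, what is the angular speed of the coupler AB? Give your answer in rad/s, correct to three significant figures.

0.685

ω₂ = 4.93 rad/s
Differentiating the loop-closure r₂e^{iθ₂}+r₃e^{iθ₃}=r₁+r₄e^{iθ₄} gives r₂ω₂e^{iθ₂}+r₃ω₃e^{iθ₃}=r₄ω₄e^{iθ₄}.
Eliminating the other unknown: ω₃ = r₂ω₂ sin(θ₄−θ₂) / [r₃ sin(θ₃−θ₄)].
Numerator sine = +0.38912; denominator sine = -0.93667.
Result = 0.0317·4.93·(+0.38912) / (0.0948·(-0.93667)) = -0.68485 rad/s; magnitude 0.68485 rad/s.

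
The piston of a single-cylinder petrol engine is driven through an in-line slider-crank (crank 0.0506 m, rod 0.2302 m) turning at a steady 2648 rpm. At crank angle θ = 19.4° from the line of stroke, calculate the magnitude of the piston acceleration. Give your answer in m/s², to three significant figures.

ω = 2π·2648/60 = 277.3 rad/s
x(θ) = r cosθ + √(L² − r² sin²θ); with ω constant, a = ω²·d²x/dθ².
d²x/dθ² = −r cosθ − r²(cos2θ)/√u − r⁴ sin²2θ/(4u^{3/2}),  u = L² − r² sin²θ = 0.0527096 m².
Substituting r = 0.0506 m, L = 0.2302 m, θ = 19.4°: d²x/dθ² = -0.056471 m.
a = ω²·d²x/dθ² = (277.3)²·(-0.056471) = -4342.3 m/s²;  |a| = 4342.3 m/s².

4340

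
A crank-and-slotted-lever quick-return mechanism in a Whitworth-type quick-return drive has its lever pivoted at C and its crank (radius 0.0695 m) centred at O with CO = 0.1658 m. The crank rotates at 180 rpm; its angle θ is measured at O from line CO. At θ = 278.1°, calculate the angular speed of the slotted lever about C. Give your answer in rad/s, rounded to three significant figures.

3.42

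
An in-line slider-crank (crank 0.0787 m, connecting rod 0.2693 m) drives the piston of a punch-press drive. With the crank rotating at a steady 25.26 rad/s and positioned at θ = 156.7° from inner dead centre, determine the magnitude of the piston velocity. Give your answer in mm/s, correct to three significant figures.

574

ω = 25.26 rad/s
For an in-line slider-crank, x = r cosθ + √(L² − r² sin²θ), so v = −rω sinθ·[1 + r cosθ/√(L² − r² sin²θ)].
With r = 0.0787 m, L = 0.2693 m, θ = 156.7°: √(L² − r² sin²θ) = 0.26749 m.
v = −0.0787·25.26·0.39555·[1 + 0.0787·-0.91845/0.26749] = -0.57385 m/s.
|v| = 0.57385 m/s = 573.85 mm/s.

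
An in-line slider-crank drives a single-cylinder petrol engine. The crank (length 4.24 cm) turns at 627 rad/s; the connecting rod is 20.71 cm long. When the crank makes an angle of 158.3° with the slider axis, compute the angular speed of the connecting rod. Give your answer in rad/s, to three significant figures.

ω = 627 rad/s
The rod makes angle φ with the slider axis where L sinφ = r sinθ; differentiating, L cosφ·φ̇ = r ω cosθ.
L cosφ = √(L² − r² sin²θ) = 0.20651 m.
|ω_rod| = r ω |cosθ| / √(L² − r² sin²θ) = 0.0424·627·0.92913/0.20651 = 119.61 rad/s.

120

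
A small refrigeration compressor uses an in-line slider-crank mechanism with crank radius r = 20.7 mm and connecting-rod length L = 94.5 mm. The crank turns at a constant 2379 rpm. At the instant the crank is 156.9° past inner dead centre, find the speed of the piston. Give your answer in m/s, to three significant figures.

1.61

ω = 2π·2379/60 = 249.1 rad/s
For an in-line slider-crank, x = r cosθ + √(L² − r² sin²θ), so v = −rω sinθ·[1 + r cosθ/√(L² − r² sin²θ)].
With r = 0.0207 m, L = 0.0945 m, θ = 156.9°: √(L² − r² sin²θ) = 0.09415 m.
v = −0.0207·249.1·0.39234·[1 + 0.0207·-0.91982/0.09415] = -1.6141 m/s.
|v| = 1.6141 m/s.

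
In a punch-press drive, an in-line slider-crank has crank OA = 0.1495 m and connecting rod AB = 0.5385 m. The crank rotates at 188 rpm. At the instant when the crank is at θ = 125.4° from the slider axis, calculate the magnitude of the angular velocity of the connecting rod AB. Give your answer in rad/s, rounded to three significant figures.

ω = 19.69 rad/s (converted from 188 rpm).
The rod makes angle φ with the slider axis where L sinφ = r sinθ; differentiating, L cosφ·φ̇ = r ω cosθ.
L cosφ = √(L² − r² sin²θ) = 0.52453 m.
|ω_rod| = r ω |cosθ| / √(L² − r² sin²θ) = 0.1495·19.69·0.57928/0.52453 = 3.2505 rad/s.

3.25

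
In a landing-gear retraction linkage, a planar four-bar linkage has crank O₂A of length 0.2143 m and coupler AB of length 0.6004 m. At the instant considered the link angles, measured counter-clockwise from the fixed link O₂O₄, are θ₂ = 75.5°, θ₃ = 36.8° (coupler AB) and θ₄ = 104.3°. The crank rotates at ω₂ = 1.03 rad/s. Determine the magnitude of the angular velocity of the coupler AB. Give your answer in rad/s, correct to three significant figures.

0.192

ω₂ = 1.03 rad/s
Differentiating the loop-closure r₂e^{iθ₂}+r₃e^{iθ₃}=r₁+r₄e^{iθ₄} gives r₂ω₂e^{iθ₂}+r₃ω₃e^{iθ₃}=r₄ω₄e^{iθ₄}.
Eliminating the other unknown: ω₃ = r₂ω₂ sin(θ₄−θ₂) / [r₃ sin(θ₃−θ₄)].
Numerator sine = +0.48175; denominator sine = -0.92388.
Result = 0.2143·1.03·(+0.48175) / (0.6004·(-0.92388)) = -0.1917 rad/s; magnitude 0.1917 rad/s.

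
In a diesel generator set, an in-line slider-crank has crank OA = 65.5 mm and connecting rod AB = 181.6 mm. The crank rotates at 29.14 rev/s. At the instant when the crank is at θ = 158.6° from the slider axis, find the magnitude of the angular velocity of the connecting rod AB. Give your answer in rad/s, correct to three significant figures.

ω = 183.1 rad/s (converted from 29.14 rev/s).
The rod makes angle φ with the slider axis where L sinφ = r sinθ; differentiating, L cosφ·φ̇ = r ω cosθ.
L cosφ = √(L² − r² sin²θ) = 0.18002 m.
|ω_rod| = r ω |cosθ| / √(L² − r² sin²θ) = 0.0655·183.1·0.93106/0.18002 = 62.025 rad/s.

62.0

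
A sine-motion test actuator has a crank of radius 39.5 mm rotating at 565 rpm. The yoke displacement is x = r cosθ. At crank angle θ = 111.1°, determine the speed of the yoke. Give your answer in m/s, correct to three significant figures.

2.18

ω = 59.17 rad/s (from 565 rpm).
x = r cosθ ⇒ ẋ = −rω sinθ.
|v| = rω|sinθ| = 0.0395·59.17·|sin 111.1°| = 2.1804 m/s.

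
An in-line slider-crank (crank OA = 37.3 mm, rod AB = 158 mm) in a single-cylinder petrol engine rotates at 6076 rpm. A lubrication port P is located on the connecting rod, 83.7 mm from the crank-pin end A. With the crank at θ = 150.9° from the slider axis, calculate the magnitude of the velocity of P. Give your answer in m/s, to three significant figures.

ω = 636.3 rad/s.  Crank-pin speed |V_A| = rω = 23.733 m/s, perpendicular to OA.
Rod angle: sinφ = −(r/L) sinθ ⇒ φ = -6.593°; ω_rod = −rω cosθ/√(L²−r²sin²θ) = +132.12 rad/s.
V_P = V_A + ω_rod × AP, with AP = 0.0837 m along the rod.
Components: V_Px = −rω sinθ − a·ω_rod·sinφ = -10.273 m/s;  V_Py = rω cosθ + a·ω_rod·cosφ = -9.7518 m/s.
|V_P| = √(V_Px² + V_Py²) = 14.164 m/s.

14.2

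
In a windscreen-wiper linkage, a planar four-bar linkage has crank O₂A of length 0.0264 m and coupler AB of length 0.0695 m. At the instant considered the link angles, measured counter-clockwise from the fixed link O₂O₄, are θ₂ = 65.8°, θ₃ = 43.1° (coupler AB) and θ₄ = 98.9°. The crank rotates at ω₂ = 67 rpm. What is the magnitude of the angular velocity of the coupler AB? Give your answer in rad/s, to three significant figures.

ω₂ = 7.016 rad/s (from 67 rpm).
Differentiating the loop-closure r₂e^{iθ₂}+r₃e^{iθ₃}=r₁+r₄e^{iθ₄} gives r₂ω₂e^{iθ₂}+r₃ω₃e^{iθ₃}=r₄ω₄e^{iθ₄}.
Eliminating the other unknown: ω₃ = r₂ω₂ sin(θ₄−θ₂) / [r₃ sin(θ₃−θ₄)].
Numerator sine = +0.54610; denominator sine = -0.82708.
Result = 0.0264·7.016·(+0.54610) / (0.0695·(-0.82708)) = -1.7597 rad/s; magnitude 1.7597 rad/s.

1.76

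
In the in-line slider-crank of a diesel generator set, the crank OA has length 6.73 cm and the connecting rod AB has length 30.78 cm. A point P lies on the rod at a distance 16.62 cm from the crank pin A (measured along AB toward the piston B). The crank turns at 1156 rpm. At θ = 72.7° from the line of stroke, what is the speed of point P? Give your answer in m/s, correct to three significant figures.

8.13

ω = 121.1 rad/s.  Crank-pin speed |V_A| = rω = 8.1471 m/s, perpendicular to OA.
Rod angle: sinφ = −(r/L) sinθ ⇒ φ = -12.050°; ω_rod = −rω cosθ/√(L²−r²sin²θ) = -8.0485 rad/s.
V_P = V_A + ω_rod × AP, with AP = 0.1662 m along the rod.
Components: V_Px = −rω sinθ − a·ω_rod·sinφ = -8.0577 m/s;  V_Py = rω cosθ + a·ω_rod·cosφ = +1.1146 m/s.
|V_P| = √(V_Px² + V_Py²) = 8.1345 m/s.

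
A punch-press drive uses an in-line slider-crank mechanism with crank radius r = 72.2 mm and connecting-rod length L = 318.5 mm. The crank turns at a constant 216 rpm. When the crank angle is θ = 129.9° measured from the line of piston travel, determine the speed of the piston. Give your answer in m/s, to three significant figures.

ω = 2π·216/60 = 22.62 rad/s
For an in-line slider-crank, x = r cosθ + √(L² − r² sin²θ), so v = −rω sinθ·[1 + r cosθ/√(L² − r² sin²θ)].
With r = 0.0722 m, L = 0.3185 m, θ = 129.9°: √(L² − r² sin²θ) = 0.31365 m.
v = −0.0722·22.62·0.76717·[1 + 0.0722·-0.64145/0.31365] = -1.0679 m/s.
|v| = 1.0679 m/s.

1.07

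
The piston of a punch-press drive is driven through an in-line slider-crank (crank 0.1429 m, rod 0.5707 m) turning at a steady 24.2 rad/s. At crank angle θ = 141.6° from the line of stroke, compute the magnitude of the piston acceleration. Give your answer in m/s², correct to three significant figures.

ω = 24.2 rad/s
x(θ) = r cosθ + √(L² − r² sin²θ); with ω constant, a = ω²·d²x/dθ².
d²x/dθ² = −r cosθ − r²(cos2θ)/√u − r⁴ sin²2θ/(4u^{3/2}),  u = L² − r² sin²θ = 0.31782 m².
Substituting r = 0.1429 m, L = 0.5707 m, θ = 141.6°: d²x/dθ² = +0.10317 m.
a = ω²·d²x/dθ² = (24.2)²·(+0.10317) = +60.419 m/s²;  |a| = 60.419 m/s².

60.4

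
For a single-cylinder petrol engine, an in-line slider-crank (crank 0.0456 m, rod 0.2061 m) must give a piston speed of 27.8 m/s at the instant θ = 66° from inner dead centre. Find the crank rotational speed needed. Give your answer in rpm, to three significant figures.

5840

For an in-line slider-crank, |v_piston| = rω|sinθ|·[1 + r cosθ/√(L² − r² sin²θ)].
With r = 0.0456 m, L = 0.2061 m, θ = 66°: the bracketed kinematic factor |dx/dθ| = 0.045486 m.
ω = v/|dx/dθ| = 27.8/0.045486 = 611.18 rad/s.
N = 60ω/(2π) = 5836.4 rpm.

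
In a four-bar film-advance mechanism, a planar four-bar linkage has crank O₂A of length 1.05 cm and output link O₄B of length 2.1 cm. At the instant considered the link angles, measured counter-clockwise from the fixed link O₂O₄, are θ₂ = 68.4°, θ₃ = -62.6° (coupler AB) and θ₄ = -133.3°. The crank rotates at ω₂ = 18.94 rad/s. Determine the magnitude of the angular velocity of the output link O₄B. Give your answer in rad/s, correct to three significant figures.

ω₂ = 18.94 rad/s
Differentiating the loop-closure r₂e^{iθ₂}+r₃e^{iθ₃}=r₁+r₄e^{iθ₄} gives r₂ω₂e^{iθ₂}+r₃ω₃e^{iθ₃}=r₄ω₄e^{iθ₄}.
Eliminating the other unknown: ω₄ = r₂ω₂ sin(θ₂−θ₃) / [r₄ sin(θ₄−θ₃)].
Numerator sine = +0.75471; denominator sine = -0.94380.
Result = 0.0105·18.94·(+0.75471) / (0.021·(-0.94380)) = -7.5727 rad/s; magnitude 7.5727 rad/s.

7.57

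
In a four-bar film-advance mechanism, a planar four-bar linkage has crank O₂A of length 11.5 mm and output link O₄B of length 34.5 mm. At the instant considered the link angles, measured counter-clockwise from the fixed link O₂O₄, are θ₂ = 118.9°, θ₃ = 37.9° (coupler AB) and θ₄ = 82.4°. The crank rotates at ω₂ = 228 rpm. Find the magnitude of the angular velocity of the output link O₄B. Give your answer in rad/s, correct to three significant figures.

11.2

ω₂ = 23.88 rad/s (from 228 rpm).
Differentiating the loop-closure r₂e^{iθ₂}+r₃e^{iθ₃}=r₁+r₄e^{iθ₄} gives r₂ω₂e^{iθ₂}+r₃ω₃e^{iθ₃}=r₄ω₄e^{iθ₄}.
Eliminating the other unknown: ω₄ = r₂ω₂ sin(θ₂−θ₃) / [r₄ sin(θ₄−θ₃)].
Numerator sine = +0.98769; denominator sine = +0.70091.
Result = 0.0115·23.88·(+0.98769) / (0.0345·(+0.70091)) = +11.215 rad/s; magnitude 11.215 rad/s.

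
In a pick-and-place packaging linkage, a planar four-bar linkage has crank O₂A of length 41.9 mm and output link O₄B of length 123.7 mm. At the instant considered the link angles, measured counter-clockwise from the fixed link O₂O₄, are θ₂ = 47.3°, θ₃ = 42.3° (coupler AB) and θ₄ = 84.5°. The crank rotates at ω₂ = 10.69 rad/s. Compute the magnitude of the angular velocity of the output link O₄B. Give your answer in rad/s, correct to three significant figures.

0.470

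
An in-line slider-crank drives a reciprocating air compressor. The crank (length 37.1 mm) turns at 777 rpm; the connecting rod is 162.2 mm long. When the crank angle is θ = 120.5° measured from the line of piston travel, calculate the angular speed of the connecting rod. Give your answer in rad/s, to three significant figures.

9.63

ω = 81.37 rad/s (converted from 777 rpm).
The rod makes angle φ with the slider axis where L sinφ = r sinθ; differentiating, L cosφ·φ̇ = r ω cosθ.
L cosφ = √(L² − r² sin²θ) = 0.15902 m.
|ω_rod| = r ω |cosθ| / √(L² − r² sin²θ) = 0.0371·81.37·0.50754/0.15902 = 9.6348 rad/s.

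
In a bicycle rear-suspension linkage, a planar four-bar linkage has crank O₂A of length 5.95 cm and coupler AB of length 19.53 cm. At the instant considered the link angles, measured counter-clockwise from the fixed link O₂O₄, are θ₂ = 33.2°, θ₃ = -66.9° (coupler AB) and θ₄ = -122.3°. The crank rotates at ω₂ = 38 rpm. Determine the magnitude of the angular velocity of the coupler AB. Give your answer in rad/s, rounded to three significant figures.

0.611

ω₂ = 3.979 rad/s (from 38 rpm).
Differentiating the loop-closure r₂e^{iθ₂}+r₃e^{iθ₃}=r₁+r₄e^{iθ₄} gives r₂ω₂e^{iθ₂}+r₃ω₃e^{iθ₃}=r₄ω₄e^{iθ₄}.
Eliminating the other unknown: ω₃ = r₂ω₂ sin(θ₄−θ₂) / [r₃ sin(θ₃−θ₄)].
Numerator sine = -0.41469; denominator sine = +0.82314.
Result = 0.0595·3.979·(-0.41469) / (0.1953·(+0.82314)) = -0.61078 rad/s; magnitude 0.61078 rad/s.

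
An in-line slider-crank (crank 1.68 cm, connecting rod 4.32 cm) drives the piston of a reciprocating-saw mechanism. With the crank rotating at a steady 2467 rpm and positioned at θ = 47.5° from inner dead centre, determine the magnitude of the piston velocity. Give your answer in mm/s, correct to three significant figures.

ω = 2π·2467/60 = 258.3 rad/s
For an in-line slider-crank, x = r cosθ + √(L² − r² sin²θ), so v = −rω sinθ·[1 + r cosθ/√(L² − r² sin²θ)].
With r = 0.0168 m, L = 0.0432 m, θ = 47.5°: √(L² − r² sin²θ) = 0.041386 m.
v = −0.0168·258.3·0.73728·[1 + 0.0168·0.67559/0.041386] = -4.0775 m/s.
|v| = 4.0775 m/s = 4077.5 mm/s.

4080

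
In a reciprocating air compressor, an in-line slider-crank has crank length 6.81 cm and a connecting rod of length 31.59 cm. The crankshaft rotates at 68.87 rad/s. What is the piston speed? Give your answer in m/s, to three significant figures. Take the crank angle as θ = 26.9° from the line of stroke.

2.53

ω = 68.87 rad/s
For an in-line slider-crank, x = r cosθ + √(L² − r² sin²θ), so v = −rω sinθ·[1 + r cosθ/√(L² − r² sin²θ)].
With r = 0.0681 m, L = 0.3159 m, θ = 26.9°: √(L² − r² sin²θ) = 0.31439 m.
v = −0.0681·68.87·0.45243·[1 + 0.0681·0.89180/0.31439] = -2.5318 m/s.
|v| = 2.5318 m/s.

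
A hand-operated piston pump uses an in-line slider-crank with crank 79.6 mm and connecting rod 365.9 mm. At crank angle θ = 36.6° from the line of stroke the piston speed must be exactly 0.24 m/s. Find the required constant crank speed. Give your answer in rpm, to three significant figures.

For an in-line slider-crank, |v_piston| = rω|sinθ|·[1 + r cosθ/√(L² − r² sin²θ)].
With r = 0.0796 m, L = 0.3659 m, θ = 36.6°: the bracketed kinematic factor |dx/dθ| = 0.055819 m.
ω = v/|dx/dθ| = 0.24/0.055819 = 4.2996 rad/s.
N = 60ω/(2π) = 41.058 rpm.

41.1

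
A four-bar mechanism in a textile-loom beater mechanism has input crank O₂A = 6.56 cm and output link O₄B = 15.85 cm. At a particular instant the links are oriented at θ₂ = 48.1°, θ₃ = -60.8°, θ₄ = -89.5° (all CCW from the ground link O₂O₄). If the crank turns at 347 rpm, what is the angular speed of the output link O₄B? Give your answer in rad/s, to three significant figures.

ω₂ = 36.34 rad/s (from 347 rpm).
Differentiating the loop-closure r₂e^{iθ₂}+r₃e^{iθ₃}=r₁+r₄e^{iθ₄} gives r₂ω₂e^{iθ₂}+r₃ω₃e^{iθ₃}=r₄ω₄e^{iθ₄}.
Eliminating the other unknown: ω₄ = r₂ω₂ sin(θ₂−θ₃) / [r₄ sin(θ₄−θ₃)].
Numerator sine = +0.94609; denominator sine = -0.48022.
Result = 0.0656·36.34·(+0.94609) / (0.1585·(-0.48022)) = -29.629 rad/s; magnitude 29.629 rad/s.

29.6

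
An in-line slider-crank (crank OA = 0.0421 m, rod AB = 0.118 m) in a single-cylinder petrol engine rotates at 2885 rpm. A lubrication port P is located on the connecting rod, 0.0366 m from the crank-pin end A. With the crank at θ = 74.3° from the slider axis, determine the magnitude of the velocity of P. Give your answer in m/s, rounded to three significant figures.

12.9

ω = 302.1 rad/s.  Crank-pin speed |V_A| = rω = 12.719 m/s, perpendicular to OA.
Rod angle: sinφ = −(r/L) sinθ ⇒ φ = -20.088°; ω_rod = −rω cosθ/√(L²−r²sin²θ) = -31.057 rad/s.
V_P = V_A + ω_rod × AP, with AP = 0.0366 m along the rod.
Components: V_Px = −rω sinθ − a·ω_rod·sinφ = -12.635 m/s;  V_Py = rω cosθ + a·ω_rod·cosφ = +2.3743 m/s.
|V_P| = √(V_Px² + V_Py²) = 12.856 m/s.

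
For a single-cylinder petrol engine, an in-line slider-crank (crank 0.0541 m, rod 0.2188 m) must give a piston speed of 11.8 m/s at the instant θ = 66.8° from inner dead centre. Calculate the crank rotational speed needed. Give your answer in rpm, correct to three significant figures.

2060

For an in-line slider-crank, |v_piston| = rω|sinθ|·[1 + r cosθ/√(L² − r² sin²θ)].
With r = 0.0541 m, L = 0.2188 m, θ = 66.8°: the bracketed kinematic factor |dx/dθ| = 0.054699 m.
ω = v/|dx/dθ| = 11.8/0.054699 = 215.73 rad/s.
N = 60ω/(2π) = 2060 rpm.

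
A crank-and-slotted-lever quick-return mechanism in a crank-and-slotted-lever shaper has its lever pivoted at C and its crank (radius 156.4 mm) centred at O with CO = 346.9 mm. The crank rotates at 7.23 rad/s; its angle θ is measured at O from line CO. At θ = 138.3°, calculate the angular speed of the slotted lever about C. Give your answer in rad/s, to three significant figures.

1.82

ω = 7.23 rad/s
Crank pin A relative to C: A = (d + r cosθ, r sinθ); lever angle φ = atan2(r sinθ, d + r cosθ).
Differentiating tanφ: φ̇ = rω(d cosθ + r)/(d² + r² + 2dr cosθ).
d² + r² + 2dr cosθ = |CA|² = 0.0637826 m²;  d cosθ + r = -0.10261 m.
|ω_lever| = |0.1564·7.23·-0.10261| / 0.0637826 = 1.8191 rad/s.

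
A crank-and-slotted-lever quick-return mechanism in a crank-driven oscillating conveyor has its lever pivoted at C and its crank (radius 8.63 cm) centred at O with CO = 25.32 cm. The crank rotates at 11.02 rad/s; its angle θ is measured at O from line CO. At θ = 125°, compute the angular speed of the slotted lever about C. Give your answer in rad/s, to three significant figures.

1.21

ω = 11.02 rad/s
Crank pin A relative to C: A = (d + r cosθ, r sinθ); lever angle φ = atan2(r sinθ, d + r cosθ).
Differentiating tanφ: φ̇ = rω(d cosθ + r)/(d² + r² + 2dr cosθ).
d² + r² + 2dr cosθ = |CA|² = 0.0464913 m²;  d cosθ + r = -0.05893 m.
|ω_lever| = |0.0863·11.02·-0.05893| / 0.0464913 = 1.2055 rad/s.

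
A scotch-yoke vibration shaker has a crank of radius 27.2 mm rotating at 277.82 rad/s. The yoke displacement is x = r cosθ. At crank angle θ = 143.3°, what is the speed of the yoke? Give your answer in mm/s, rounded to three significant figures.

4520

ω = 277.8 rad/s
x = r cosθ ⇒ ẋ = −rω sinθ.
|v| = rω|sinθ| = 0.0272·277.8·|sin 143.3°| = 4.5161 m/s = 4516.1 mm/s.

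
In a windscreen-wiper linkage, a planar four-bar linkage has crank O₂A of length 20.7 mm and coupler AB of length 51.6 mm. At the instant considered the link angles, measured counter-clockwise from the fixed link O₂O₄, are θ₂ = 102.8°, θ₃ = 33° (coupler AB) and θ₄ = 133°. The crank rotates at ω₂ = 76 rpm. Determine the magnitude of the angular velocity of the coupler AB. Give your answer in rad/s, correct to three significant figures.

ω₂ = 7.959 rad/s (from 76 rpm).
Differentiating the loop-closure r₂e^{iθ₂}+r₃e^{iθ₃}=r₁+r₄e^{iθ₄} gives r₂ω₂e^{iθ₂}+r₃ω₃e^{iθ₃}=r₄ω₄e^{iθ₄}.
Eliminating the other unknown: ω₃ = r₂ω₂ sin(θ₄−θ₂) / [r₃ sin(θ₃−θ₄)].
Numerator sine = +0.50302; denominator sine = -0.98481.
Result = 0.0207·7.959·(+0.50302) / (0.0516·(-0.98481)) = -1.6308 rad/s; magnitude 1.6308 rad/s.

1.63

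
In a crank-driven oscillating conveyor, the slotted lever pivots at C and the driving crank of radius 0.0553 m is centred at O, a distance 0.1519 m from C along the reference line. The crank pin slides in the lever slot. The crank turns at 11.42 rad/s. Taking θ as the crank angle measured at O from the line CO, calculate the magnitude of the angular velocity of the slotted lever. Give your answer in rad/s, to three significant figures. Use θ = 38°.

2.81

ω = 11.42 rad/s
Crank pin A relative to C: A = (d + r cosθ, r sinθ); lever angle φ = atan2(r sinθ, d + r cosθ).
Differentiating tanφ: φ̇ = rω(d cosθ + r)/(d² + r² + 2dr cosθ).
d² + r² + 2dr cosθ = |CA|² = 0.0393704 m²;  d cosθ + r = +0.175 m.
|ω_lever| = |0.0553·11.42·+0.175| / 0.0393704 = 2.8071 rad/s.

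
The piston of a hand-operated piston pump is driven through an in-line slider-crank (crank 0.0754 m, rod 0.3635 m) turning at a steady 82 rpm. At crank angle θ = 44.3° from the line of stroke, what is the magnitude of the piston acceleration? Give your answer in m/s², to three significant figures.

ω = 2π·82/60 = 8.587 rad/s
x(θ) = r cosθ + √(L² − r² sin²θ); with ω constant, a = ω²·d²x/dθ².
d²x/dθ² = −r cosθ − r²(cos2θ)/√u − r⁴ sin²2θ/(4u^{3/2}),  u = L² − r² sin²θ = 0.129359 m².
Substituting r = 0.0754 m, L = 0.3635 m, θ = 44.3°: d²x/dθ² = -0.054523 m.
a = ω²·d²x/dθ² = (8.587)²·(-0.054523) = -4.0204 m/s²;  |a| = 4.0204 m/s².

4.02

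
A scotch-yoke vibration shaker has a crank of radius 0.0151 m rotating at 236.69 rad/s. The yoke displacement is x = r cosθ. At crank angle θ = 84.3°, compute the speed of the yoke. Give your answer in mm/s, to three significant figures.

ω = 236.7 rad/s
x = r cosθ ⇒ ẋ = −rω sinθ.
|v| = rω|sinθ| = 0.0151·236.7·|sin 84.3°| = 3.5563 m/s = 3556.3 mm/s.

3560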